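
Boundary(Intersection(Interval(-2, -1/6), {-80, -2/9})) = {-2/9}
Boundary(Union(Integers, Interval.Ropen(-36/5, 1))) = Union(Complement(Integers, Interval.open(-36/5, 1)), {-36/5})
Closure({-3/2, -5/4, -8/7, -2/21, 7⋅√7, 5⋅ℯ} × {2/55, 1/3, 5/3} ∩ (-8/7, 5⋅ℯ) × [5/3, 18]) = {-2/21} × {5/3}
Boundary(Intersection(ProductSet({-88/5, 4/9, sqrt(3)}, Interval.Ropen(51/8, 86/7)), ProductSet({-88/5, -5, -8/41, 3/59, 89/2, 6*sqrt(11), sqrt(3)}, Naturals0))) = ProductSet({-88/5, sqrt(3)}, Range(7, 13, 1))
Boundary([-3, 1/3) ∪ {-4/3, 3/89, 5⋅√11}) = {-3, 1/3, 5⋅√11}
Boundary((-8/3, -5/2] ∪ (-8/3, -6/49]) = {-8/3, -6/49}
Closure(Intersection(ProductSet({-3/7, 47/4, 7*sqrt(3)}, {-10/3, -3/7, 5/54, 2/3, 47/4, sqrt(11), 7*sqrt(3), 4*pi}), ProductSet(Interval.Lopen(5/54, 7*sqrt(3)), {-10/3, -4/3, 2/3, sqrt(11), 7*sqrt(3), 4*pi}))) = ProductSet({47/4, 7*sqrt(3)}, {-10/3, 2/3, sqrt(11), 7*sqrt(3), 4*pi})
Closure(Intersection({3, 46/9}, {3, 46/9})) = {3, 46/9}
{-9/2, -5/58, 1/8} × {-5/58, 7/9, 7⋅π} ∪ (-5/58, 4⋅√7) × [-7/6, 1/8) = ({-9/2, -5/58, 1/8} × {-5/58, 7/9, 7⋅π}) ∪ ((-5/58, 4⋅√7) × [-7/6, 1/8))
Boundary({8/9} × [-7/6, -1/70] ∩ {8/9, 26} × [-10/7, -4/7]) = {8/9} × [-7/6, -4/7]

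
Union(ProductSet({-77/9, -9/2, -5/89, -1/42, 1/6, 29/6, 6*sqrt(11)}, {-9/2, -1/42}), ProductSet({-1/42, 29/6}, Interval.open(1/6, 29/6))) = Union(ProductSet({-1/42, 29/6}, Interval.open(1/6, 29/6)), ProductSet({-77/9, -9/2, -5/89, -1/42, 1/6, 29/6, 6*sqrt(11)}, {-9/2, -1/42}))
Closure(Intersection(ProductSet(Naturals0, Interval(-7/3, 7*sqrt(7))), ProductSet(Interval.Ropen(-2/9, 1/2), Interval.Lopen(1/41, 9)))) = ProductSet(Range(0, 1, 1), Interval(1/41, 9))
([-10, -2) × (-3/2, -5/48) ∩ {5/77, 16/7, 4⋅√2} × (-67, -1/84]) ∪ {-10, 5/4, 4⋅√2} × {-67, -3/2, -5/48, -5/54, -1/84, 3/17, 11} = {-10, 5/4, 4⋅√2} × {-67, -3/2, -5/48, -5/54, -1/84, 3/17, 11}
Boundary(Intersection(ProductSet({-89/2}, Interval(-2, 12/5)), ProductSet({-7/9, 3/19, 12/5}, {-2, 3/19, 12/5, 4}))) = EmptySet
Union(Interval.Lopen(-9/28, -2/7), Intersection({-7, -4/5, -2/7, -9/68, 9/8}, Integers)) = Union({-7}, Interval.Lopen(-9/28, -2/7))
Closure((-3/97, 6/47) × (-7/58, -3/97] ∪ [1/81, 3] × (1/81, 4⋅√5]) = ({-3/97, 6/47} × [-7/58, -3/97]) ∪ ([-3/97, 6/47] × {-7/58, -3/97}) ∪ ((-3/97, 6/47) × (-7/58, -3/97]) ∪ ([1/81, 3] × [1/81, 4⋅√5])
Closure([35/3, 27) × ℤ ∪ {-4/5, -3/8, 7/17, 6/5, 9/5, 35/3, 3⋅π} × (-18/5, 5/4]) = ([35/3, 27] × ℤ) ∪ ({-4/5, -3/8, 7/17, 6/5, 9/5, 35/3, 3⋅π} × [-18/5, 5/4])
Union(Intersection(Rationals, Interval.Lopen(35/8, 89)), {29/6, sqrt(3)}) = Union({sqrt(3)}, Intersection(Interval.Lopen(35/8, 89), Rationals))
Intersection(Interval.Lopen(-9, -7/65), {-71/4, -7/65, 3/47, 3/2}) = {-7/65}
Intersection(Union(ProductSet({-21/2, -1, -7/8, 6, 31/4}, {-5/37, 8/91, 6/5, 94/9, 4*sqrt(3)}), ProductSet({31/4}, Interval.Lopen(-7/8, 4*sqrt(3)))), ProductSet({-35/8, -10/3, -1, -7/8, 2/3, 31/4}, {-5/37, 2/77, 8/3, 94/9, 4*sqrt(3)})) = Union(ProductSet({31/4}, {-5/37, 2/77, 8/3, 4*sqrt(3)}), ProductSet({-1, -7/8, 31/4}, {-5/37, 94/9, 4*sqrt(3)}))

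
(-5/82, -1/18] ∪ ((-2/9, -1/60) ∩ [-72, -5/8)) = (-5/82, -1/18]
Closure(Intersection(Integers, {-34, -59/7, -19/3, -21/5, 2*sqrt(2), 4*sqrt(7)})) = {-34}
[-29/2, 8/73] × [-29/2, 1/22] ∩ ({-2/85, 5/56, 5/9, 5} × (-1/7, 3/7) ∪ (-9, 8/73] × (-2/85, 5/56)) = ({-2/85, 5/56} × (-1/7, 1/22]) ∪ ((-9, 8/73] × (-2/85, 1/22])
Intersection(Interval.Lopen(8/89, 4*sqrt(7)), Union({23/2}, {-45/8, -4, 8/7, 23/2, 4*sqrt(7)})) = {8/7, 4*sqrt(7)}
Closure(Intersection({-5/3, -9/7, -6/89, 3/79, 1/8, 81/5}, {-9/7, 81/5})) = {-9/7, 81/5}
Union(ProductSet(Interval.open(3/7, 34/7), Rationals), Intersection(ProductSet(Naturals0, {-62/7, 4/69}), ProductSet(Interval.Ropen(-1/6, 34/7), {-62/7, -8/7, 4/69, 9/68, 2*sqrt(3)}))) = Union(ProductSet(Interval.open(3/7, 34/7), Rationals), ProductSet(Range(0, 5, 1), {-62/7, 4/69}))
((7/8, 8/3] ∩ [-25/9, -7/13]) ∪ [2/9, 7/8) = [2/9, 7/8)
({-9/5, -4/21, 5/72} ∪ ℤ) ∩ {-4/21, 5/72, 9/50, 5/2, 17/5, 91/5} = {-4/21, 5/72}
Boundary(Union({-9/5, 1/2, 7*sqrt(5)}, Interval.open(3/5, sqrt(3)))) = {-9/5, 1/2, 3/5, sqrt(3), 7*sqrt(5)}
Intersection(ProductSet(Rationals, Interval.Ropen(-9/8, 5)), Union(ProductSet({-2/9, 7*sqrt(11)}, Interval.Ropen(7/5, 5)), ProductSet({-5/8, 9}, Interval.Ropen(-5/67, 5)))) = Union(ProductSet({-2/9}, Interval.Ropen(7/5, 5)), ProductSet({-5/8, 9}, Interval.Ropen(-5/67, 5)))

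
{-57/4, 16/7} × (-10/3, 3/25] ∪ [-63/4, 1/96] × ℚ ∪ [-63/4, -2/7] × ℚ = ([-63/4, 1/96] × ℚ) ∪ ({-57/4, 16/7} × (-10/3, 3/25])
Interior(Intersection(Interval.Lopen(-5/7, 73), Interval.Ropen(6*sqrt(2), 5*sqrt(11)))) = Interval.open(6*sqrt(2), 5*sqrt(11))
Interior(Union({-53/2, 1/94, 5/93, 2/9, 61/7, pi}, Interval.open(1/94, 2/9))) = Interval.open(1/94, 2/9)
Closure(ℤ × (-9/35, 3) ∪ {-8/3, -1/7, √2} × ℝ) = (ℤ × [-9/35, 3]) ∪ ({-8/3, -1/7, √2} × ℝ)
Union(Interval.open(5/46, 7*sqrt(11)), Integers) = Union(Integers, Interval.open(5/46, 7*sqrt(11)))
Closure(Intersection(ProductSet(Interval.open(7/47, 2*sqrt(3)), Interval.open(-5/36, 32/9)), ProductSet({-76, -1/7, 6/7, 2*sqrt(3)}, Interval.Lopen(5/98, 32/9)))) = ProductSet({6/7}, Interval(5/98, 32/9))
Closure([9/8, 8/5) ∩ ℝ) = [9/8, 8/5]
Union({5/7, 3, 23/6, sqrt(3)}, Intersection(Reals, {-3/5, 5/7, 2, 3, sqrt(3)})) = {-3/5, 5/7, 2, 3, 23/6, sqrt(3)}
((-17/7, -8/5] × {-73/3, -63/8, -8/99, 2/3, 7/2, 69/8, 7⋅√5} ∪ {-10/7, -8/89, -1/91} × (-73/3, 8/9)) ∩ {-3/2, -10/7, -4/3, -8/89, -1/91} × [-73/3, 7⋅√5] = {-10/7, -8/89, -1/91} × (-73/3, 8/9)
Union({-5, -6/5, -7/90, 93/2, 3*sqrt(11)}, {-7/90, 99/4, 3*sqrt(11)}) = {-5, -6/5, -7/90, 99/4, 93/2, 3*sqrt(11)}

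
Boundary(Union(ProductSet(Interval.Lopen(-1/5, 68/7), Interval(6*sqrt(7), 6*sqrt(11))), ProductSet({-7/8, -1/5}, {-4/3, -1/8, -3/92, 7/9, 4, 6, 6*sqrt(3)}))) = Union(ProductSet({-7/8, -1/5}, {-4/3, -1/8, -3/92, 7/9, 4, 6, 6*sqrt(3)}), ProductSet({-1/5, 68/7}, Interval(6*sqrt(7), 6*sqrt(11))), ProductSet(Interval(-1/5, 68/7), {6*sqrt(11), 6*sqrt(7)}))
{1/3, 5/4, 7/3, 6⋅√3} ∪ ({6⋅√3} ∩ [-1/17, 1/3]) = {1/3, 5/4, 7/3, 6⋅√3}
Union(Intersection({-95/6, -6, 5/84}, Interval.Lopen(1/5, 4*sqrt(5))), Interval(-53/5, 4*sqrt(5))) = Interval(-53/5, 4*sqrt(5))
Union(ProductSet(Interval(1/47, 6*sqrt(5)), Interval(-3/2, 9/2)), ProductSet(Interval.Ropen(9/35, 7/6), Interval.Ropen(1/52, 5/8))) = ProductSet(Interval(1/47, 6*sqrt(5)), Interval(-3/2, 9/2))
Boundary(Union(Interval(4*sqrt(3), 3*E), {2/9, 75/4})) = {2/9, 75/4, 4*sqrt(3), 3*E}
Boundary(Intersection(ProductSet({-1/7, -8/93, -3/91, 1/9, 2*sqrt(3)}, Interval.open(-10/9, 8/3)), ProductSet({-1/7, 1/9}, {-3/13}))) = ProductSet({-1/7, 1/9}, {-3/13})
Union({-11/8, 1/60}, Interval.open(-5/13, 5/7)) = Union({-11/8}, Interval.open(-5/13, 5/7))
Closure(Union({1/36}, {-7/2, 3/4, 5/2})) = {-7/2, 1/36, 3/4, 5/2}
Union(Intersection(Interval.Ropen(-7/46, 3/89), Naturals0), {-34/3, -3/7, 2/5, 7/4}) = Union({-34/3, -3/7, 2/5, 7/4}, Range(0, 1, 1))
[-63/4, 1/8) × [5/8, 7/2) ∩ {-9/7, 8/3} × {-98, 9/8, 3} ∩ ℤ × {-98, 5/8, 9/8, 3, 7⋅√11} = ∅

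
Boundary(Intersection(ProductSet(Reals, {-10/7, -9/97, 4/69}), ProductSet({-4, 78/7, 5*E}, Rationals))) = ProductSet({-4, 78/7, 5*E}, {-10/7, -9/97, 4/69})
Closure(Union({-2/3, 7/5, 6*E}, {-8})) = {-8, -2/3, 7/5, 6*E}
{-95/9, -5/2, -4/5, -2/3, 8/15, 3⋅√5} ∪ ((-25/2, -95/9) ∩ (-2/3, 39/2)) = {-95/9, -5/2, -4/5, -2/3, 8/15, 3⋅√5}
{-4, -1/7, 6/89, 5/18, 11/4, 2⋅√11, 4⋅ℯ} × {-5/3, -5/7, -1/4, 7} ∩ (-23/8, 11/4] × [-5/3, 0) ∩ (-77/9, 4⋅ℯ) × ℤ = ∅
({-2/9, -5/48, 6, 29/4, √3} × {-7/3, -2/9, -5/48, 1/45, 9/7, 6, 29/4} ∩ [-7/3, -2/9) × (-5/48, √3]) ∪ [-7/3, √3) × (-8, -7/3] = [-7/3, √3) × (-8, -7/3]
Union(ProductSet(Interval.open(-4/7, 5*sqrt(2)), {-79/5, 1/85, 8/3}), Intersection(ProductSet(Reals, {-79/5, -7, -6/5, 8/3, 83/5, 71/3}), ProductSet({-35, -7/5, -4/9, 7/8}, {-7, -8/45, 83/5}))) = Union(ProductSet({-35, -7/5, -4/9, 7/8}, {-7, 83/5}), ProductSet(Interval.open(-4/7, 5*sqrt(2)), {-79/5, 1/85, 8/3}))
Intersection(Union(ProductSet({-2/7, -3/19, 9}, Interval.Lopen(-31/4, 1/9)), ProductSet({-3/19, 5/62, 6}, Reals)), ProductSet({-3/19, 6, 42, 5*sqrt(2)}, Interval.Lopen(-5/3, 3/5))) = ProductSet({-3/19, 6}, Interval.Lopen(-5/3, 3/5))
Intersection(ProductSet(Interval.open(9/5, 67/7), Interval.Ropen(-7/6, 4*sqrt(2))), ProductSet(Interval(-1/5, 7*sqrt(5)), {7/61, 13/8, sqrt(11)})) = ProductSet(Interval.open(9/5, 67/7), {7/61, 13/8, sqrt(11)})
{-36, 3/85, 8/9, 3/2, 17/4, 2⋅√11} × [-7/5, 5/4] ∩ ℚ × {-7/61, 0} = {-36, 3/85, 8/9, 3/2, 17/4} × {-7/61, 0}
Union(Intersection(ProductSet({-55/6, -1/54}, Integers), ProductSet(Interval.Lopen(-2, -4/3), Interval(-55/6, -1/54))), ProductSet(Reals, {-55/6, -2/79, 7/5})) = ProductSet(Reals, {-55/6, -2/79, 7/5})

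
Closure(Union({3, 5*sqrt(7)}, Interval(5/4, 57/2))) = Interval(5/4, 57/2)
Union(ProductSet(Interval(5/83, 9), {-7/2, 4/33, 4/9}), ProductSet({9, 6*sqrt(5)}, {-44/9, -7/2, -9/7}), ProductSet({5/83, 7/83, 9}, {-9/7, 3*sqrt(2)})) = Union(ProductSet({9, 6*sqrt(5)}, {-44/9, -7/2, -9/7}), ProductSet({5/83, 7/83, 9}, {-9/7, 3*sqrt(2)}), ProductSet(Interval(5/83, 9), {-7/2, 4/33, 4/9}))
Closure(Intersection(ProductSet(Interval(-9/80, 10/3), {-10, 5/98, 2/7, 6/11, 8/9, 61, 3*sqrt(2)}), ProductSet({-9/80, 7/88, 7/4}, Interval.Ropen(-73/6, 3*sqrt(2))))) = ProductSet({-9/80, 7/88, 7/4}, {-10, 5/98, 2/7, 6/11, 8/9})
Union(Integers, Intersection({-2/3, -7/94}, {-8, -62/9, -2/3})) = Union({-2/3}, Integers)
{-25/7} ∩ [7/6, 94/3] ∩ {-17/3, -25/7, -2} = ∅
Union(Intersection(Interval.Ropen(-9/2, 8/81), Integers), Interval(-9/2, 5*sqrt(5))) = Union(Interval(-9/2, 5*sqrt(5)), Range(-4, 1, 1))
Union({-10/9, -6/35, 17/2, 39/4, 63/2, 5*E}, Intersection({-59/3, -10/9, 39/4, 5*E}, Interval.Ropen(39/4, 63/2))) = {-10/9, -6/35, 17/2, 39/4, 63/2, 5*E}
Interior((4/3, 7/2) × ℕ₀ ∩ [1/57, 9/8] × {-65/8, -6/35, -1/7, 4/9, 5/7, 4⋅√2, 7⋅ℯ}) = ∅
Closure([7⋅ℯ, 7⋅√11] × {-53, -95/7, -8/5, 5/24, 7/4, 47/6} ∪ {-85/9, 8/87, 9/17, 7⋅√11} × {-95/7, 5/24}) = ({-85/9, 8/87, 9/17, 7⋅√11} × {-95/7, 5/24}) ∪ ([7⋅ℯ, 7⋅√11] × {-53, -95/7, -8/5, 5/24, 7/4, 47/6})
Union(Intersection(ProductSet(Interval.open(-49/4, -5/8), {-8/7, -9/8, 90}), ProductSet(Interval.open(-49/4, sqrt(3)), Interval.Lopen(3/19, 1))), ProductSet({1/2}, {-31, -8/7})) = ProductSet({1/2}, {-31, -8/7})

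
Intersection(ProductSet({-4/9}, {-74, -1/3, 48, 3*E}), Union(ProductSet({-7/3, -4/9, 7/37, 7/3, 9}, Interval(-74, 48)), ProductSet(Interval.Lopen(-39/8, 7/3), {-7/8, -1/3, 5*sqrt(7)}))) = ProductSet({-4/9}, {-74, -1/3, 48, 3*E})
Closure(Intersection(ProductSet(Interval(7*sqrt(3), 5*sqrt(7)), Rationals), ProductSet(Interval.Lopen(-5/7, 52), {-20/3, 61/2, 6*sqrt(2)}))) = ProductSet(Interval(7*sqrt(3), 5*sqrt(7)), {-20/3, 61/2})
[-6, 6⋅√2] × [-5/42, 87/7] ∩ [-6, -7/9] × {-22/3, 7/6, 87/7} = [-6, -7/9] × {7/6, 87/7}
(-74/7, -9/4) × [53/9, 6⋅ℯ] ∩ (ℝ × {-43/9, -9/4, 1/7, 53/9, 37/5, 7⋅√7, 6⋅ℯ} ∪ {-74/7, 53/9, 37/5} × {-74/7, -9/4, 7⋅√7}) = (-74/7, -9/4) × {53/9, 37/5, 6⋅ℯ}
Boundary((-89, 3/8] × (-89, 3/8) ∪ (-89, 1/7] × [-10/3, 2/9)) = ({-89, 3/8} × [-89, 3/8]) ∪ ([-89, 3/8] × {-89, 3/8})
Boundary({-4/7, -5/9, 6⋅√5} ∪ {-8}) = {-8, -4/7, -5/9, 6⋅√5}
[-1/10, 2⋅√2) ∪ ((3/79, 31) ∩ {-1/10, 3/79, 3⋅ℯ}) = [-1/10, 2⋅√2) ∪ {3⋅ℯ}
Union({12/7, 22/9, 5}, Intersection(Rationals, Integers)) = Union({12/7, 22/9}, Integers)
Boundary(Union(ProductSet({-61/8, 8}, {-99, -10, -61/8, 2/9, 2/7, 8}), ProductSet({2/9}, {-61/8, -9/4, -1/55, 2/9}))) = Union(ProductSet({2/9}, {-61/8, -9/4, -1/55, 2/9}), ProductSet({-61/8, 8}, {-99, -10, -61/8, 2/9, 2/7, 8}))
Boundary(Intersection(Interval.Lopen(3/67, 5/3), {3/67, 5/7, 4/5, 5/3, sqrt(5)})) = {5/7, 4/5, 5/3}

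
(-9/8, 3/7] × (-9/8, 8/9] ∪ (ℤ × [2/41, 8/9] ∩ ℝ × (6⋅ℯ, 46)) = (-9/8, 3/7] × (-9/8, 8/9]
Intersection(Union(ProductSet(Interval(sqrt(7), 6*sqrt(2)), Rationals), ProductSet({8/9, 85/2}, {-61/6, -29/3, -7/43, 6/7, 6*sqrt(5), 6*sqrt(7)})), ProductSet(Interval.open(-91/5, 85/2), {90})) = ProductSet(Interval(sqrt(7), 6*sqrt(2)), {90})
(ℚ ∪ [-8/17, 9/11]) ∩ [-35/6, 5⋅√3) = [-8/17, 9/11] ∪ (ℚ ∩ [-35/6, 5⋅√3))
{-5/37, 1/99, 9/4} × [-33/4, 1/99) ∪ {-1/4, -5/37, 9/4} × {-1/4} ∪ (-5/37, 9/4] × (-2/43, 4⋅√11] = ({-1/4, -5/37, 9/4} × {-1/4}) ∪ ({-5/37, 1/99, 9/4} × [-33/4, 1/99)) ∪ ((-5/37, 9/4] × (-2/43, 4⋅√11])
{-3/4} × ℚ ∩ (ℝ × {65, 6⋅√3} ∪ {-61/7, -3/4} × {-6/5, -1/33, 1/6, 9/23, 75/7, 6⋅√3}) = {-3/4} × {-6/5, -1/33, 1/6, 9/23, 75/7, 65}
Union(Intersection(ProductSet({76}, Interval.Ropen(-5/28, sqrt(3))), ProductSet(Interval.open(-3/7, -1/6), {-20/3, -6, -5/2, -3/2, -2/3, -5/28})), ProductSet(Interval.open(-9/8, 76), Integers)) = ProductSet(Interval.open(-9/8, 76), Integers)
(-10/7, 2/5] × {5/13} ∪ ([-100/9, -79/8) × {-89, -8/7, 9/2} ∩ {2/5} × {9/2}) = (-10/7, 2/5] × {5/13}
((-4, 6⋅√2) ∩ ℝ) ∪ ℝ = (-∞, ∞)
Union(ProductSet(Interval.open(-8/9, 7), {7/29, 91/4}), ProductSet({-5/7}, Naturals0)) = Union(ProductSet({-5/7}, Naturals0), ProductSet(Interval.open(-8/9, 7), {7/29, 91/4}))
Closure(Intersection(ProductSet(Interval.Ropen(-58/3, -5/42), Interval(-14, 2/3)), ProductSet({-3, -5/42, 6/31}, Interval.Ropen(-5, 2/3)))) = ProductSet({-3}, Interval(-5, 2/3))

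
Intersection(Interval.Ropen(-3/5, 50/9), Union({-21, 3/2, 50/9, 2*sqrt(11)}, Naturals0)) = Union({3/2}, Range(0, 6, 1))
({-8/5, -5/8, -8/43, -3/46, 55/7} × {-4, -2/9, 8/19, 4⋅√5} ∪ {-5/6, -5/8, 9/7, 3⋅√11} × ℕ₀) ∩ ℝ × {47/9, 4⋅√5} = {-8/5, -5/8, -8/43, -3/46, 55/7} × {4⋅√5}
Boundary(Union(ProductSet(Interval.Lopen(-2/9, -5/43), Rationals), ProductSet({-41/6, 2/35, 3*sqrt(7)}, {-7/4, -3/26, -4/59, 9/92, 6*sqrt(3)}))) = Union(ProductSet({-41/6, 2/35, 3*sqrt(7)}, {-7/4, -3/26, -4/59, 9/92, 6*sqrt(3)}), ProductSet(Interval(-2/9, -5/43), Reals))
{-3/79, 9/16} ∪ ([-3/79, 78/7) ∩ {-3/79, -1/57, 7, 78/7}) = {-3/79, -1/57, 9/16, 7}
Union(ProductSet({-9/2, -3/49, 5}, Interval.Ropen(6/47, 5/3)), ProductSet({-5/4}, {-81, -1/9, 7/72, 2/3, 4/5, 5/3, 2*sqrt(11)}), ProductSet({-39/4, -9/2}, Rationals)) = Union(ProductSet({-5/4}, {-81, -1/9, 7/72, 2/3, 4/5, 5/3, 2*sqrt(11)}), ProductSet({-39/4, -9/2}, Rationals), ProductSet({-9/2, -3/49, 5}, Interval.Ropen(6/47, 5/3)))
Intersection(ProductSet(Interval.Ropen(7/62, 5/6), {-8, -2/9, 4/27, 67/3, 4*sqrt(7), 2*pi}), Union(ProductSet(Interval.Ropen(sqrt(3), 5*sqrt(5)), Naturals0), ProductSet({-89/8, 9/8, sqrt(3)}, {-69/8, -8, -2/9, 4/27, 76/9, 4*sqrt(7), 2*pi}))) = EmptySet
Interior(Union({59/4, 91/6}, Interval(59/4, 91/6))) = Interval.open(59/4, 91/6)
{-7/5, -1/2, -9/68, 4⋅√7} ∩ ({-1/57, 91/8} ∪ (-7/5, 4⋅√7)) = {-1/2, -9/68}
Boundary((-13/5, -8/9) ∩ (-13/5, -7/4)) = {-13/5, -7/4}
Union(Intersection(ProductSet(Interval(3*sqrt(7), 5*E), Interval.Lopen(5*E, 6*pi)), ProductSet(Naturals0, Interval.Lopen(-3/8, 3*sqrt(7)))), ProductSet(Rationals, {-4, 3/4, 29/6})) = ProductSet(Rationals, {-4, 3/4, 29/6})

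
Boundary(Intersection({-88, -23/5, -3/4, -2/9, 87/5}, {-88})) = {-88}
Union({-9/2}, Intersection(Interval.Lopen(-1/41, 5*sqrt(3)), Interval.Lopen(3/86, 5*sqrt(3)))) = Union({-9/2}, Interval.Lopen(3/86, 5*sqrt(3)))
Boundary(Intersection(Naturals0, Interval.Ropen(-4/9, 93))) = Range(0, 93, 1)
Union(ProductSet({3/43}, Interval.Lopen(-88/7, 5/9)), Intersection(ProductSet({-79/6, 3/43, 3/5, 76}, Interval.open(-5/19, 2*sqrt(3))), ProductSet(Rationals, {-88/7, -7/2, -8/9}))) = ProductSet({3/43}, Interval.Lopen(-88/7, 5/9))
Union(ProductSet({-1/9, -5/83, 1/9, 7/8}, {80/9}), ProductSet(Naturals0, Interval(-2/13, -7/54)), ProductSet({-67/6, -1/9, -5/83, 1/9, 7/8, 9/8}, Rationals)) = Union(ProductSet({-67/6, -1/9, -5/83, 1/9, 7/8, 9/8}, Rationals), ProductSet(Naturals0, Interval(-2/13, -7/54)))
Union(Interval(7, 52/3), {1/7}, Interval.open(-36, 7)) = Interval.Lopen(-36, 52/3)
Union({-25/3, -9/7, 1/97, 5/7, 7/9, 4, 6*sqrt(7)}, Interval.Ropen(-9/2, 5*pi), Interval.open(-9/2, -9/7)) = Union({-25/3, 6*sqrt(7)}, Interval.Ropen(-9/2, 5*pi))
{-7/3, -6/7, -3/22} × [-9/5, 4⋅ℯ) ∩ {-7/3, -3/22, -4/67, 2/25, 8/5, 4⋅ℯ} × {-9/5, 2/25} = {-7/3, -3/22} × {-9/5, 2/25}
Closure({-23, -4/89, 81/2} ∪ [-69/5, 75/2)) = {-23, 81/2} ∪ [-69/5, 75/2]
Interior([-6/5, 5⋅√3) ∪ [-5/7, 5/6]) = (-6/5, 5⋅√3)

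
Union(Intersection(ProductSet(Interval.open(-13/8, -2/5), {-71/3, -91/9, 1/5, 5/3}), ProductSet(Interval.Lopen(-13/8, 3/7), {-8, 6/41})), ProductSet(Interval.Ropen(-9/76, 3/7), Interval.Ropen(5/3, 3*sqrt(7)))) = ProductSet(Interval.Ropen(-9/76, 3/7), Interval.Ropen(5/3, 3*sqrt(7)))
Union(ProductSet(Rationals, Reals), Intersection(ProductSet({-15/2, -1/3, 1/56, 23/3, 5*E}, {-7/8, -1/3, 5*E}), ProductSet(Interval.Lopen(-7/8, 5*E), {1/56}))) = ProductSet(Rationals, Reals)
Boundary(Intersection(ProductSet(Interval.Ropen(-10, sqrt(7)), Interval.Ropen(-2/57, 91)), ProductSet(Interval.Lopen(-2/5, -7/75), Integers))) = ProductSet(Interval(-2/5, -7/75), Range(0, 91, 1))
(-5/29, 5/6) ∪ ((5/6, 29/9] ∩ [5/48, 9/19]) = (-5/29, 5/6)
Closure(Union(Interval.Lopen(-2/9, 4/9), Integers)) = Union(Integers, Interval(-2/9, 4/9))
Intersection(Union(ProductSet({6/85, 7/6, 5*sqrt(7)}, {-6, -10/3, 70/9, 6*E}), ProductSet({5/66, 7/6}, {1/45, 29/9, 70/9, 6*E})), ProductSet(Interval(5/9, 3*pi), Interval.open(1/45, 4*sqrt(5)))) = ProductSet({7/6}, {29/9, 70/9})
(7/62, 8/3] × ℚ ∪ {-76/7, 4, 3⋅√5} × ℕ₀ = ((7/62, 8/3] × ℚ) ∪ ({-76/7, 4, 3⋅√5} × ℕ₀)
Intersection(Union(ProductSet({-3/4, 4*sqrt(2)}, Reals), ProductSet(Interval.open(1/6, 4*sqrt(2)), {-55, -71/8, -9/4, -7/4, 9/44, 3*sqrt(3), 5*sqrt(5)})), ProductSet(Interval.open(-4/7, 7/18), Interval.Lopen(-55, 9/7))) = ProductSet(Interval.open(1/6, 7/18), {-71/8, -9/4, -7/4, 9/44})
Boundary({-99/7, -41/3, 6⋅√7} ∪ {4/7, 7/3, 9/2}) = {-99/7, -41/3, 4/7, 7/3, 9/2, 6⋅√7}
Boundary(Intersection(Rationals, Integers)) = Integers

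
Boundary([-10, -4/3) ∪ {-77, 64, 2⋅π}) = {-77, -10, -4/3, 64, 2⋅π}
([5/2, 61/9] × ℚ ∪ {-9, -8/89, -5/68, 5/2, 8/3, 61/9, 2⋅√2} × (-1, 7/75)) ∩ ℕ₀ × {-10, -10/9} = {3, 4, 5, 6} × {-10, -10/9}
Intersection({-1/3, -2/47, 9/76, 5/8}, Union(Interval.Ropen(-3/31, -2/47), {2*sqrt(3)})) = EmptySet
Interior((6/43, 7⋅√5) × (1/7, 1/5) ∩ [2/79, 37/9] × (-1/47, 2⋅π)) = (6/43, 37/9) × (1/7, 1/5)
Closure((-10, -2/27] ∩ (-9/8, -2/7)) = [-9/8, -2/7]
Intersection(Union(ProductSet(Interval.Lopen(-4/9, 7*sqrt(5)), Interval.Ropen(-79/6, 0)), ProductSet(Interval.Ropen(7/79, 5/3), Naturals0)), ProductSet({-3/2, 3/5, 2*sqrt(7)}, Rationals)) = Union(ProductSet({3/5}, Naturals0), ProductSet({3/5, 2*sqrt(7)}, Intersection(Interval.Ropen(-79/6, 0), Rationals)))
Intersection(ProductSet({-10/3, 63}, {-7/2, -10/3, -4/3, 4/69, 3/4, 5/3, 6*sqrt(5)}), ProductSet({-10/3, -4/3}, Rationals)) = ProductSet({-10/3}, {-7/2, -10/3, -4/3, 4/69, 3/4, 5/3})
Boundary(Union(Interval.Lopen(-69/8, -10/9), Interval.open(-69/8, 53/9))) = {-69/8, 53/9}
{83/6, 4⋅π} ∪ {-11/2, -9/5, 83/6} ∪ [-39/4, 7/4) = [-39/4, 7/4) ∪ {83/6, 4⋅π}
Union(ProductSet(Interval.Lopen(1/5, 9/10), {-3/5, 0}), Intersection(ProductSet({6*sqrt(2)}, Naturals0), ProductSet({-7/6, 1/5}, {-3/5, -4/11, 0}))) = ProductSet(Interval.Lopen(1/5, 9/10), {-3/5, 0})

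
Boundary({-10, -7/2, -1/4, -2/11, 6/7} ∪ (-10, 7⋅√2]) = {-10, 7⋅√2}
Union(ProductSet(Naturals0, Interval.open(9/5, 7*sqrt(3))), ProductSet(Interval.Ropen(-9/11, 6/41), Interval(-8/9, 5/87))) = Union(ProductSet(Interval.Ropen(-9/11, 6/41), Interval(-8/9, 5/87)), ProductSet(Naturals0, Interval.open(9/5, 7*sqrt(3))))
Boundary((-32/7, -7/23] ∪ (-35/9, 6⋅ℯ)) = {-32/7, 6⋅ℯ}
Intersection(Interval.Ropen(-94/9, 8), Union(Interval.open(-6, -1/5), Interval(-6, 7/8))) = Interval(-6, 7/8)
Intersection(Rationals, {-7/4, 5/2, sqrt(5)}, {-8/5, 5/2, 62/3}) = {5/2}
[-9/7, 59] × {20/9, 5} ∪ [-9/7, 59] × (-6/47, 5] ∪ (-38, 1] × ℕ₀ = ((-38, 1] × ℕ₀) ∪ ([-9/7, 59] × (-6/47, 5])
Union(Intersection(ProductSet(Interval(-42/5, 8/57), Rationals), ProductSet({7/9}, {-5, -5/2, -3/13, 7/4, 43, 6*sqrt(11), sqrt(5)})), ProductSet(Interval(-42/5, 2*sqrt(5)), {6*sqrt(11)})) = ProductSet(Interval(-42/5, 2*sqrt(5)), {6*sqrt(11)})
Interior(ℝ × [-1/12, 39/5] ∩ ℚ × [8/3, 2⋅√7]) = ∅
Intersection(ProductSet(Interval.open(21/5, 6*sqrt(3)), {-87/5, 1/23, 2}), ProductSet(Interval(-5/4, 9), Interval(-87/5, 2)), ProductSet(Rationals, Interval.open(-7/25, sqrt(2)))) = ProductSet(Intersection(Interval.Lopen(21/5, 9), Rationals), {1/23})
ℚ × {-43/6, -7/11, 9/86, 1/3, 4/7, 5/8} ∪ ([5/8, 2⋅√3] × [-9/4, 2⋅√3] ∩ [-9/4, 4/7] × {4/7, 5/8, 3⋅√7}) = ℚ × {-43/6, -7/11, 9/86, 1/3, 4/7, 5/8}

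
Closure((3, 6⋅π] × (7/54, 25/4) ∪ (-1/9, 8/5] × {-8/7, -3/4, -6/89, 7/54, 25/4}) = ({3, 6⋅π} × [7/54, 25/4]) ∪ ([3, 6⋅π] × {7/54, 25/4}) ∪ ([-1/9, 8/5] × {-8/7, -3/4, -6/89, 7/54, 25/4}) ∪ ((3, 6⋅π] × (7/54, 25/4))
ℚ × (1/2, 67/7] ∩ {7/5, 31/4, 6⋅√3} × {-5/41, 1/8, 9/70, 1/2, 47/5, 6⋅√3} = {7/5, 31/4} × {47/5}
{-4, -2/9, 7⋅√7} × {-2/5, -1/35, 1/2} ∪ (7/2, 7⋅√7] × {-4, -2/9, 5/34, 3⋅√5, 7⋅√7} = ({-4, -2/9, 7⋅√7} × {-2/5, -1/35, 1/2}) ∪ ((7/2, 7⋅√7] × {-4, -2/9, 5/34, 3⋅√5, 7⋅√7})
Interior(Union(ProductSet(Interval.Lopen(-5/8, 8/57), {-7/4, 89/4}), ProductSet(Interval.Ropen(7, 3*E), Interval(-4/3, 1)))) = ProductSet(Interval.open(7, 3*E), Interval.open(-4/3, 1))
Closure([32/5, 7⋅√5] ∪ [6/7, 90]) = [6/7, 90]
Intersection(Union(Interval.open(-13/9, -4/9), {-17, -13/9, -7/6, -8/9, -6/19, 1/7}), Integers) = Union({-17}, Range(-1, 0, 1))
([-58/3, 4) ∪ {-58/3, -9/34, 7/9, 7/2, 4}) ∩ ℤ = {-19, -18, …, 4}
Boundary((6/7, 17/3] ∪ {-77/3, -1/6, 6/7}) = {-77/3, -1/6, 6/7, 17/3}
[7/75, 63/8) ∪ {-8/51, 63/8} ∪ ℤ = ℤ ∪ {-8/51} ∪ [7/75, 63/8]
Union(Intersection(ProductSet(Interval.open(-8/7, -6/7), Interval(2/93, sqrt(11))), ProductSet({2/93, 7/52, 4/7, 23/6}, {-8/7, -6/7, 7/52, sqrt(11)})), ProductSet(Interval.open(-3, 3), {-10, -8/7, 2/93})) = ProductSet(Interval.open(-3, 3), {-10, -8/7, 2/93})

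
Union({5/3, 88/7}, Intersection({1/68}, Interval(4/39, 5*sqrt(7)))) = {5/3, 88/7}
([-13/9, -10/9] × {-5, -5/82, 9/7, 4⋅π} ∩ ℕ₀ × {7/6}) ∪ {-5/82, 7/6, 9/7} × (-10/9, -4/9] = {-5/82, 7/6, 9/7} × (-10/9, -4/9]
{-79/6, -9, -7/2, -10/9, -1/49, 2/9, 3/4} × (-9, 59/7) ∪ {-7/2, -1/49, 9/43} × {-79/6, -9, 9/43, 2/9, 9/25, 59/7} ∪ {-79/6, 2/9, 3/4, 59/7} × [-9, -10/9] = ({-79/6, 2/9, 3/4, 59/7} × [-9, -10/9]) ∪ ({-7/2, -1/49, 9/43} × {-79/6, -9, 9/43, 2/9, 9/25, 59/7}) ∪ ({-79/6, -9, -7/2, -10/9, -1/49, 2/9, 3/4} × (-9, 59/7))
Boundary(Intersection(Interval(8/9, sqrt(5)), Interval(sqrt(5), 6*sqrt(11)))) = {sqrt(5)}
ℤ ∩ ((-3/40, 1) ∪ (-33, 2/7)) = {-32, -31, …, 0}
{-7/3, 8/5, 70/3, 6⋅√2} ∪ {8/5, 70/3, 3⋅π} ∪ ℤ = ℤ ∪ {-7/3, 8/5, 70/3, 6⋅√2, 3⋅π}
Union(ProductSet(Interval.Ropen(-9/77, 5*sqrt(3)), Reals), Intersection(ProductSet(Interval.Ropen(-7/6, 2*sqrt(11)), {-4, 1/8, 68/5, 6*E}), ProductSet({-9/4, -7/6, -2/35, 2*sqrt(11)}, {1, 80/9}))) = ProductSet(Interval.Ropen(-9/77, 5*sqrt(3)), Reals)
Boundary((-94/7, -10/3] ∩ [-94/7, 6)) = {-94/7, -10/3}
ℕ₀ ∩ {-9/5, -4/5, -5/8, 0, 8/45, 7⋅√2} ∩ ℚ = {0}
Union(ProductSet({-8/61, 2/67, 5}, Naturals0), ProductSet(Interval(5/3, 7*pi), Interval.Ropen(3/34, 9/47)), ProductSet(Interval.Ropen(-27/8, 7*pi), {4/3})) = Union(ProductSet({-8/61, 2/67, 5}, Naturals0), ProductSet(Interval.Ropen(-27/8, 7*pi), {4/3}), ProductSet(Interval(5/3, 7*pi), Interval.Ropen(3/34, 9/47)))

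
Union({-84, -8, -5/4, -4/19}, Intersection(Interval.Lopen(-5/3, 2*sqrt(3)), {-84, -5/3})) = {-84, -8, -5/4, -4/19}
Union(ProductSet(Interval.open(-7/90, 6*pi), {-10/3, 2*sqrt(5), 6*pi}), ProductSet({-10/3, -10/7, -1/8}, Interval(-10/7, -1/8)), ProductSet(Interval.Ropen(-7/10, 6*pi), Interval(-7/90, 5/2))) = Union(ProductSet({-10/3, -10/7, -1/8}, Interval(-10/7, -1/8)), ProductSet(Interval.Ropen(-7/10, 6*pi), Interval(-7/90, 5/2)), ProductSet(Interval.open(-7/90, 6*pi), {-10/3, 2*sqrt(5), 6*pi}))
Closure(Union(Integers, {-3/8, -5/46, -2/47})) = Union({-3/8, -5/46, -2/47}, Integers)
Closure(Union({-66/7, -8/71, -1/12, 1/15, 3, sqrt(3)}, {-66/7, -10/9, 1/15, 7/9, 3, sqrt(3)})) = {-66/7, -10/9, -8/71, -1/12, 1/15, 7/9, 3, sqrt(3)}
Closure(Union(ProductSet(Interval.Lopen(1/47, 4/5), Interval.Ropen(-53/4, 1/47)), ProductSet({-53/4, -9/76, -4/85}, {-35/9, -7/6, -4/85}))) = Union(ProductSet({1/47, 4/5}, Interval(-53/4, 1/47)), ProductSet({-53/4, -9/76, -4/85}, {-35/9, -7/6, -4/85}), ProductSet(Interval(1/47, 4/5), {-53/4, 1/47}), ProductSet(Interval.Lopen(1/47, 4/5), Interval.Ropen(-53/4, 1/47)))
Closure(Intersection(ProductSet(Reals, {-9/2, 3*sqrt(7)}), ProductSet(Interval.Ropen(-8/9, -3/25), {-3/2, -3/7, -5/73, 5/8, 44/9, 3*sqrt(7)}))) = ProductSet(Interval(-8/9, -3/25), {3*sqrt(7)})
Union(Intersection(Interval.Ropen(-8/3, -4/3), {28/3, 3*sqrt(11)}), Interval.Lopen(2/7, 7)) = Interval.Lopen(2/7, 7)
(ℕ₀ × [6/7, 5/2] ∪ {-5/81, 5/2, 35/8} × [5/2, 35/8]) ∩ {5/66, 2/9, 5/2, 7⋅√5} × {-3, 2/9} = ∅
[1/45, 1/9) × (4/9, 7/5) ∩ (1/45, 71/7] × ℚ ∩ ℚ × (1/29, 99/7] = (ℚ ∩ (1/45, 1/9)) × (ℚ ∩ (4/9, 7/5))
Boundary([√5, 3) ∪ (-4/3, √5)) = {-4/3, 3}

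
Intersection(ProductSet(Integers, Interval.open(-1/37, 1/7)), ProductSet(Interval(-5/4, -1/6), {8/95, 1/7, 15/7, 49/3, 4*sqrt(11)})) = ProductSet(Range(-1, 0, 1), {8/95})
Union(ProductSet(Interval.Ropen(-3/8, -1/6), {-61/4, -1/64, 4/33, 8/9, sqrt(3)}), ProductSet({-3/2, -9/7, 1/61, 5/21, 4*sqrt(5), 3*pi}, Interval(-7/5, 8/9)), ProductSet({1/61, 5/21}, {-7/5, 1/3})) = Union(ProductSet({-3/2, -9/7, 1/61, 5/21, 4*sqrt(5), 3*pi}, Interval(-7/5, 8/9)), ProductSet(Interval.Ropen(-3/8, -1/6), {-61/4, -1/64, 4/33, 8/9, sqrt(3)}))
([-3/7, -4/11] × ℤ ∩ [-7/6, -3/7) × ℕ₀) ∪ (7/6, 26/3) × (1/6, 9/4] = (7/6, 26/3) × (1/6, 9/4]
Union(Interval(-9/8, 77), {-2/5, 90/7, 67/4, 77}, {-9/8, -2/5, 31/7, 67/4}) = Interval(-9/8, 77)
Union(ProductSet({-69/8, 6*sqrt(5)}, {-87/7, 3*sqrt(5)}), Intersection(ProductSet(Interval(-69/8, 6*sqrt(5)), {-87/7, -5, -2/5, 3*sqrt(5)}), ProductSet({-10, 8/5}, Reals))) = Union(ProductSet({8/5}, {-87/7, -5, -2/5, 3*sqrt(5)}), ProductSet({-69/8, 6*sqrt(5)}, {-87/7, 3*sqrt(5)}))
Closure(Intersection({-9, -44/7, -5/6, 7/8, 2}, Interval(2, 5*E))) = {2}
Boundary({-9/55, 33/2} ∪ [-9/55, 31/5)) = {-9/55, 31/5, 33/2}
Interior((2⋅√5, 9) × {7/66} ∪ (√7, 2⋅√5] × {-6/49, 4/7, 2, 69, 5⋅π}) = ∅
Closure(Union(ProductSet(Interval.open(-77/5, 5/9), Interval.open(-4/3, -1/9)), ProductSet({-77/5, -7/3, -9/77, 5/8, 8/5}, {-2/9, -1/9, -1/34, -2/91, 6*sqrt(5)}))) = Union(ProductSet({-77/5, 5/9}, Interval(-4/3, -1/9)), ProductSet({-77/5, -7/3, -9/77, 5/8, 8/5}, {-2/9, -1/9, -1/34, -2/91, 6*sqrt(5)}), ProductSet(Interval(-77/5, 5/9), {-4/3, -1/9}), ProductSet(Interval.open(-77/5, 5/9), Interval.open(-4/3, -1/9)))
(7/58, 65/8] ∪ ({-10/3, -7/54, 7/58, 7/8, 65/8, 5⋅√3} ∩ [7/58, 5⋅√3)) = [7/58, 65/8]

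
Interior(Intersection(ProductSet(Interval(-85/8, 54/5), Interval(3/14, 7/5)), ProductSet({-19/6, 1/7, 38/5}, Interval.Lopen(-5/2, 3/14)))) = EmptySet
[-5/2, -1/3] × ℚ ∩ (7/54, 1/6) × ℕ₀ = ∅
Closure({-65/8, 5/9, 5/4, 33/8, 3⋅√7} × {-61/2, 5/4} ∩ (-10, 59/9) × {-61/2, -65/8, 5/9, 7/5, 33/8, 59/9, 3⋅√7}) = {-65/8, 5/9, 5/4, 33/8} × {-61/2}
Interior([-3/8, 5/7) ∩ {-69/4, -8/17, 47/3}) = ∅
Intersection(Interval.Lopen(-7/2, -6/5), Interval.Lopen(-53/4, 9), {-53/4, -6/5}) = {-6/5}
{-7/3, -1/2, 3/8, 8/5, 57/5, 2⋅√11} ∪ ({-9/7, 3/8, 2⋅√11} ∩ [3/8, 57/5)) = {-7/3, -1/2, 3/8, 8/5, 57/5, 2⋅√11}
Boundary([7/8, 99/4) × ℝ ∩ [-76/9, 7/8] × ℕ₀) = {7/8} × ℕ₀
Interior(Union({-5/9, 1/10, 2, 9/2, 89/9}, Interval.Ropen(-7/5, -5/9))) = Interval.open(-7/5, -5/9)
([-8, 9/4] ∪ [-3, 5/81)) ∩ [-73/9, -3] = [-8, -3]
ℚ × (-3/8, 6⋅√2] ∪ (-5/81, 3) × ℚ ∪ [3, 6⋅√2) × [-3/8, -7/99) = ((-5/81, 3) × ℚ) ∪ (ℚ × (-3/8, 6⋅√2]) ∪ ([3, 6⋅√2) × [-3/8, -7/99))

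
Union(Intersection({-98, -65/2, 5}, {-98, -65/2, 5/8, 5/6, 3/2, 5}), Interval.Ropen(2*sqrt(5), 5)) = Union({-98, -65/2}, Interval(2*sqrt(5), 5))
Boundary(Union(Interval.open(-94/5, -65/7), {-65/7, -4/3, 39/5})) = {-94/5, -65/7, -4/3, 39/5}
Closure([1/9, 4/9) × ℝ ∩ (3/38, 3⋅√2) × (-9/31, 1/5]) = ({1/9, 4/9} × [-9/31, 1/5]) ∪ ([1/9, 4/9] × {-9/31, 1/5}) ∪ ([1/9, 4/9) × (-9/31, 1/5])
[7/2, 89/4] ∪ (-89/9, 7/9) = (-89/9, 7/9) ∪ [7/2, 89/4]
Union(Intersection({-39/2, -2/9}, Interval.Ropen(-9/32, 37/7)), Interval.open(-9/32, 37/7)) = Interval.open(-9/32, 37/7)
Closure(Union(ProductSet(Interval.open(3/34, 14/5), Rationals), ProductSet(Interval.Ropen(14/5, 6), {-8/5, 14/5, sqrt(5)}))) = Union(ProductSet(Interval(3/34, 14/5), Reals), ProductSet(Interval(14/5, 6), {-8/5, 14/5, sqrt(5)}))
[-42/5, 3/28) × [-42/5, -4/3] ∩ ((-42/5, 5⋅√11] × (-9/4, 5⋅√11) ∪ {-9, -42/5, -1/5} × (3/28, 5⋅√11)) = (-42/5, 3/28) × (-9/4, -4/3]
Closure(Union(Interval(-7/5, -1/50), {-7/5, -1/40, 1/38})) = Union({1/38}, Interval(-7/5, -1/50))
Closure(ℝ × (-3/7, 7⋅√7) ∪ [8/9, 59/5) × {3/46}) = ℝ × [-3/7, 7⋅√7]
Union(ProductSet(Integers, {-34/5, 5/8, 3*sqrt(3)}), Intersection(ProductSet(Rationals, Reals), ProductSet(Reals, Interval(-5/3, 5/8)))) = Union(ProductSet(Integers, {-34/5, 5/8, 3*sqrt(3)}), ProductSet(Rationals, Interval(-5/3, 5/8)))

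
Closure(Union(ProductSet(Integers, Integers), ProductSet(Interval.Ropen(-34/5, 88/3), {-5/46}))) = Union(ProductSet(Integers, Integers), ProductSet(Interval(-34/5, 88/3), {-5/46}))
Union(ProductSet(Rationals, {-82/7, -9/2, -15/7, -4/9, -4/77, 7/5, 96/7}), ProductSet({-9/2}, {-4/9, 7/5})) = ProductSet(Rationals, {-82/7, -9/2, -15/7, -4/9, -4/77, 7/5, 96/7})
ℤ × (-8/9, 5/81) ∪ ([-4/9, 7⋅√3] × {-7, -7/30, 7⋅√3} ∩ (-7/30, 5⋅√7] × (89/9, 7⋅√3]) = (ℤ × (-8/9, 5/81)) ∪ ((-7/30, 7⋅√3] × {7⋅√3})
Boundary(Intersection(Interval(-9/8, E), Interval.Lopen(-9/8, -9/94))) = {-9/8, -9/94}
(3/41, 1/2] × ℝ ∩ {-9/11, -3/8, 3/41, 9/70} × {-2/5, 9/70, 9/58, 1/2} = {9/70} × {-2/5, 9/70, 9/58, 1/2}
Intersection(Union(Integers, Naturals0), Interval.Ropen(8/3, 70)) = Range(3, 70, 1)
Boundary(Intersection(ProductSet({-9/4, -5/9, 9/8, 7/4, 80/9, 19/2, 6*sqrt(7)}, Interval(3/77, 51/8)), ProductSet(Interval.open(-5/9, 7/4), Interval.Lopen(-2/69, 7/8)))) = ProductSet({9/8}, Interval(3/77, 7/8))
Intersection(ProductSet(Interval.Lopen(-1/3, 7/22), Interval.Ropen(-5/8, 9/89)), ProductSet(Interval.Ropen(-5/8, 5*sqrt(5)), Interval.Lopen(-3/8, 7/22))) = ProductSet(Interval.Lopen(-1/3, 7/22), Interval.open(-3/8, 9/89))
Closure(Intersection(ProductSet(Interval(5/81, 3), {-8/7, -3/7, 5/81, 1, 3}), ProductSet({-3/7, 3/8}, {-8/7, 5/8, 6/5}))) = ProductSet({3/8}, {-8/7})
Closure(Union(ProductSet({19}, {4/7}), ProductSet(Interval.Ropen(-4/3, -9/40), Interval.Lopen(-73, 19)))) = Union(ProductSet({19}, {4/7}), ProductSet({-4/3, -9/40}, Interval(-73, 19)), ProductSet(Interval(-4/3, -9/40), {-73, 19}), ProductSet(Interval.Ropen(-4/3, -9/40), Interval.Lopen(-73, 19)))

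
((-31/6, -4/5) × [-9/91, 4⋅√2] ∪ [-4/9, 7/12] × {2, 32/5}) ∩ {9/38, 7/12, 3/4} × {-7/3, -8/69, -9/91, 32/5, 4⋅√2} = {9/38, 7/12} × {32/5}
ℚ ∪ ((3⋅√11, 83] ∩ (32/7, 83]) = ℚ ∪ (3⋅√11, 83]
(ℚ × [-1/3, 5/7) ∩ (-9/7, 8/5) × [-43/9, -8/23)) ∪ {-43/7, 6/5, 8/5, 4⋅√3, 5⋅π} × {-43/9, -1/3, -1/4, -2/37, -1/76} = {-43/7, 6/5, 8/5, 4⋅√3, 5⋅π} × {-43/9, -1/3, -1/4, -2/37, -1/76}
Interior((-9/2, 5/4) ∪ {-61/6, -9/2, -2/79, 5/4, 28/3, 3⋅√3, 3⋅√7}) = (-9/2, 5/4)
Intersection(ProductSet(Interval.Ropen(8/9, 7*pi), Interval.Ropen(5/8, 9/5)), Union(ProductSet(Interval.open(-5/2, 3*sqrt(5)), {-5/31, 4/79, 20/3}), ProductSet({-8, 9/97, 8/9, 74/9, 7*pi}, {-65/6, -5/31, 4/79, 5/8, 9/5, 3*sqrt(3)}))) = ProductSet({8/9, 74/9}, {5/8})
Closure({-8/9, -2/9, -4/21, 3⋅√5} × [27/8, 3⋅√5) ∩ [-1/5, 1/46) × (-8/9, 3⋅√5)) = {-4/21} × [27/8, 3⋅√5]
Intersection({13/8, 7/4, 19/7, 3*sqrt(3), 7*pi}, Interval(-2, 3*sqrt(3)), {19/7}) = {19/7}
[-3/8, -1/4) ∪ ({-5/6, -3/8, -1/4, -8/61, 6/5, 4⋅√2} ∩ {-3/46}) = [-3/8, -1/4)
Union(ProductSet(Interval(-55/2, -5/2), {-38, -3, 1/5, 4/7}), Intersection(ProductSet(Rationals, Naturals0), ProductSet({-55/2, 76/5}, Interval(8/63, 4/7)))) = ProductSet(Interval(-55/2, -5/2), {-38, -3, 1/5, 4/7})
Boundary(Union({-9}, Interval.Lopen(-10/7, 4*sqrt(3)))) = {-9, -10/7, 4*sqrt(3)}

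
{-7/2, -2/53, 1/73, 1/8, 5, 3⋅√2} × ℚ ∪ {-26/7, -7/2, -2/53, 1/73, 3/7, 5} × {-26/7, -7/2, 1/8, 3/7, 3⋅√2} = ({-7/2, -2/53, 1/73, 1/8, 5, 3⋅√2} × ℚ) ∪ ({-26/7, -7/2, -2/53, 1/73, 3/7, 5} × {-26/7, -7/2, 1/8, 3/7, 3⋅√2})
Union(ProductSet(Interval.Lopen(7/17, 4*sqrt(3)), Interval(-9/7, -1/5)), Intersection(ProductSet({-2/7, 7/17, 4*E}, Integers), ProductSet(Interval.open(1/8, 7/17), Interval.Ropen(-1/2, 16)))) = ProductSet(Interval.Lopen(7/17, 4*sqrt(3)), Interval(-9/7, -1/5))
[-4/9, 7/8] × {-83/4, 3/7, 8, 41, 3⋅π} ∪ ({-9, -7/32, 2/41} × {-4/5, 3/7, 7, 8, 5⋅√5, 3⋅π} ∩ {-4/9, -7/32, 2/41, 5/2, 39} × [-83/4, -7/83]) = ({-7/32, 2/41} × {-4/5}) ∪ ([-4/9, 7/8] × {-83/4, 3/7, 8, 41, 3⋅π})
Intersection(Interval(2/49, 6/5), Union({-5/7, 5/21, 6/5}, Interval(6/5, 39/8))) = {5/21, 6/5}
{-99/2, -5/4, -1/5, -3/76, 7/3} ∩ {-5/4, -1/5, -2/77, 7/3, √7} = {-5/4, -1/5, 7/3}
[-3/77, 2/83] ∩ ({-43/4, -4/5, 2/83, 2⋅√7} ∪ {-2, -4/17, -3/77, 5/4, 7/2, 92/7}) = {-3/77, 2/83}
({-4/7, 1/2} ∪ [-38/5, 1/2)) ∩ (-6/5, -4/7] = (-6/5, -4/7]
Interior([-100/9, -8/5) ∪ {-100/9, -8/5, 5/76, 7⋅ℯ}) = (-100/9, -8/5)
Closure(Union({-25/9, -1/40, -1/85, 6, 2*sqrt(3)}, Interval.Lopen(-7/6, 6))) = Union({-25/9}, Interval(-7/6, 6))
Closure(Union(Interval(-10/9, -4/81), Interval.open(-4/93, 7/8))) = Union(Interval(-10/9, -4/81), Interval(-4/93, 7/8))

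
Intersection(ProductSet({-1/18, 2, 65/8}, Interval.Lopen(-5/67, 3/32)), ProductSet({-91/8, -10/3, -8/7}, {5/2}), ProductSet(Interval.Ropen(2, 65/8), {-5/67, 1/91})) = EmptySet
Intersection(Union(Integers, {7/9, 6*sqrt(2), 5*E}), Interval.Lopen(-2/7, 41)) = Union({7/9, 6*sqrt(2), 5*E}, Range(0, 42, 1))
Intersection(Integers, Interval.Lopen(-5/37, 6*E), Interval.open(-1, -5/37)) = EmptySet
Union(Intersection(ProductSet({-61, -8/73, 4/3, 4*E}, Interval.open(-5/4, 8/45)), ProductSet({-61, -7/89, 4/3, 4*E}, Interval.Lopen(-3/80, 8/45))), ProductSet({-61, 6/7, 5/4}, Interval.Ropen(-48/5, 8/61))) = Union(ProductSet({-61, 6/7, 5/4}, Interval.Ropen(-48/5, 8/61)), ProductSet({-61, 4/3, 4*E}, Interval.open(-3/80, 8/45)))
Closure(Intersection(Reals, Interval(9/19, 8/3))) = Interval(9/19, 8/3)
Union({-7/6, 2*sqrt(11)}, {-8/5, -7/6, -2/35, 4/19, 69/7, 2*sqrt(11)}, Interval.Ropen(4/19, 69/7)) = Union({-8/5, -7/6, -2/35}, Interval(4/19, 69/7))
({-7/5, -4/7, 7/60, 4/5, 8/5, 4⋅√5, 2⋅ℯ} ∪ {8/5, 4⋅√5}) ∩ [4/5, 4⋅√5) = {4/5, 8/5, 2⋅ℯ}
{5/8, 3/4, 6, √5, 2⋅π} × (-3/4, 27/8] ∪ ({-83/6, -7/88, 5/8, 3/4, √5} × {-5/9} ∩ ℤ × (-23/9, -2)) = {5/8, 3/4, 6, √5, 2⋅π} × (-3/4, 27/8]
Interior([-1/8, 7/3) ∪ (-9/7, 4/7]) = (-9/7, 7/3)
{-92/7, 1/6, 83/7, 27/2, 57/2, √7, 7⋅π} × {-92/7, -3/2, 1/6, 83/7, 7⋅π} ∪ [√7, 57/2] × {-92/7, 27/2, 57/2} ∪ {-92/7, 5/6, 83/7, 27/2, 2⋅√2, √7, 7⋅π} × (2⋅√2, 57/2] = ([√7, 57/2] × {-92/7, 27/2, 57/2}) ∪ ({-92/7, 1/6, 83/7, 27/2, 57/2, √7, 7⋅π} × {-92/7, -3/2, 1/6, 83/7, 7⋅π}) ∪ ({-92/7, 5/6, 83/7, 27/2, 2⋅√2, √7, 7⋅π} × (2⋅√2, 57/2])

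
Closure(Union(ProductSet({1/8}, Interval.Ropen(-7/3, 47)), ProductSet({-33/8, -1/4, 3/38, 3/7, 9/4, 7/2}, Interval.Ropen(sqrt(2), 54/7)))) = Union(ProductSet({1/8}, Interval(-7/3, 47)), ProductSet({-33/8, -1/4, 3/38, 3/7, 9/4, 7/2}, Interval(sqrt(2), 54/7)))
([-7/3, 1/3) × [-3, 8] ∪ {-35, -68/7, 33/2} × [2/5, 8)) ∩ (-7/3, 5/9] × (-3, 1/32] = (-7/3, 1/3) × (-3, 1/32]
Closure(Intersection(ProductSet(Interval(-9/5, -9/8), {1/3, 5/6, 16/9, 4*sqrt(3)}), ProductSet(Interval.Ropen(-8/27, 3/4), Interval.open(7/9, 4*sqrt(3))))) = EmptySet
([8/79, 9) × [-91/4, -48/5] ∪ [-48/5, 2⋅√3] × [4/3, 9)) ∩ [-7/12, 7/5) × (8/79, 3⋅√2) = [-7/12, 7/5) × [4/3, 3⋅√2)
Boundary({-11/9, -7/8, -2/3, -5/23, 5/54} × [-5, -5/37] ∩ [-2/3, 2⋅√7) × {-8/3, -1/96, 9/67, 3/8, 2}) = {-2/3, -5/23, 5/54} × {-8/3}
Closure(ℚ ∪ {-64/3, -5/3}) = ℝ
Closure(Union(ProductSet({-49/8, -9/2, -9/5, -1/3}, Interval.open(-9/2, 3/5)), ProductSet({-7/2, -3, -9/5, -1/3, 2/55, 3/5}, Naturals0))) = Union(ProductSet({-49/8, -9/2, -9/5, -1/3}, Interval(-9/2, 3/5)), ProductSet({-7/2, -3, -9/5, -1/3, 2/55, 3/5}, Naturals0))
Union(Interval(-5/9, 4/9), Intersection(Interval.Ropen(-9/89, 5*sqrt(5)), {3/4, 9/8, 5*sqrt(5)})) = Union({3/4, 9/8}, Interval(-5/9, 4/9))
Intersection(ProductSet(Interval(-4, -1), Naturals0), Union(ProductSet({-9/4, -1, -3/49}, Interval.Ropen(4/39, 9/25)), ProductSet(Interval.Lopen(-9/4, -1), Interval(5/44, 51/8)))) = ProductSet(Interval.Lopen(-9/4, -1), Range(1, 7, 1))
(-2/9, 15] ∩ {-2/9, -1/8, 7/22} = {-1/8, 7/22}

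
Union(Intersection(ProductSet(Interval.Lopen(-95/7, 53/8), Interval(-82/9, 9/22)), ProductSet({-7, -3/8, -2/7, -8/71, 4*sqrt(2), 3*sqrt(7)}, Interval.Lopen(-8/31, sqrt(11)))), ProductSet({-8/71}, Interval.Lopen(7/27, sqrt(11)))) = Union(ProductSet({-8/71}, Interval.Lopen(7/27, sqrt(11))), ProductSet({-7, -3/8, -2/7, -8/71, 4*sqrt(2)}, Interval.Lopen(-8/31, 9/22)))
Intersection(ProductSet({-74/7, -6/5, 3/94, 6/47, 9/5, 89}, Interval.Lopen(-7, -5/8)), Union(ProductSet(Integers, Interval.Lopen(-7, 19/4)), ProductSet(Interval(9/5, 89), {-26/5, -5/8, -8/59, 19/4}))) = Union(ProductSet({89}, Interval.Lopen(-7, -5/8)), ProductSet({9/5, 89}, {-26/5, -5/8}))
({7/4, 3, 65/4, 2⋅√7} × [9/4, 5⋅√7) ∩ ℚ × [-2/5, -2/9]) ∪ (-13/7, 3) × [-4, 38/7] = (-13/7, 3) × [-4, 38/7]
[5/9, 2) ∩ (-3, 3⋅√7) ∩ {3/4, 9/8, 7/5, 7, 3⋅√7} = {3/4, 9/8, 7/5}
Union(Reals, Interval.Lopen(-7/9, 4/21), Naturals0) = Union(Interval(-oo, oo), Naturals0)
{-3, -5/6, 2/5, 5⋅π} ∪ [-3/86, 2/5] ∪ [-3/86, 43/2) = {-3, -5/6} ∪ [-3/86, 43/2)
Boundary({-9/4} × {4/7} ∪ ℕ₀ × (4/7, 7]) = ({-9/4} × {4/7}) ∪ (ℕ₀ × [4/7, 7])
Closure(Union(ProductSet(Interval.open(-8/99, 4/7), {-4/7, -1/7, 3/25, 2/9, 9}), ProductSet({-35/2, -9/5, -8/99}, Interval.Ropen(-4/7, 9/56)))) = Union(ProductSet({-35/2, -9/5, -8/99}, Interval(-4/7, 9/56)), ProductSet(Interval(-8/99, 4/7), {-4/7, -1/7, 3/25, 2/9, 9}))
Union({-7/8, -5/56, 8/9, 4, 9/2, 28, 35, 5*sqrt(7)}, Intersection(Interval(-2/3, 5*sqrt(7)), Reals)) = Union({-7/8, 28, 35}, Interval(-2/3, 5*sqrt(7)))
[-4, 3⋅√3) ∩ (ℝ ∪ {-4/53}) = [-4, 3⋅√3)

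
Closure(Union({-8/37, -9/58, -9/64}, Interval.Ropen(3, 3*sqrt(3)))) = Union({-8/37, -9/58, -9/64}, Interval(3, 3*sqrt(3)))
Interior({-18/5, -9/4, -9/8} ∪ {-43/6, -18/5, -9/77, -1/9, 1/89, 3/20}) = ∅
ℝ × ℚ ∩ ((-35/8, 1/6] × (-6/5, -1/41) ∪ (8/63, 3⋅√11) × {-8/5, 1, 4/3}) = ((-35/8, 1/6] × (ℚ ∩ (-6/5, -1/41))) ∪ ((8/63, 3⋅√11) × {-8/5, 1, 4/3})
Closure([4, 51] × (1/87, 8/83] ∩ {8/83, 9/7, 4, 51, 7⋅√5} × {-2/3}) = ∅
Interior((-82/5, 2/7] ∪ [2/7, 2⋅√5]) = (-82/5, 2⋅√5)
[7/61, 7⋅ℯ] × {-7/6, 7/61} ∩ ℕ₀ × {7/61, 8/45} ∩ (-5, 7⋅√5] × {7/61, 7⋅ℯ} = {1, 2, …, 15} × {7/61}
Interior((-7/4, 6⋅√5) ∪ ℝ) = (-∞, ∞)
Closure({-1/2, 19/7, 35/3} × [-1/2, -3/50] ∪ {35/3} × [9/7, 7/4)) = ({35/3} × [9/7, 7/4]) ∪ ({-1/2, 19/7, 35/3} × [-1/2, -3/50])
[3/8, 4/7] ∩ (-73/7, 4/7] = [3/8, 4/7]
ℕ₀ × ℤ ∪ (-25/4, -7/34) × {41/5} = (ℕ₀ × ℤ) ∪ ((-25/4, -7/34) × {41/5})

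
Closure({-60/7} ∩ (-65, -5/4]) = {-60/7}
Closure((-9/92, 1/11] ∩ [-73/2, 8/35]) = [-9/92, 1/11]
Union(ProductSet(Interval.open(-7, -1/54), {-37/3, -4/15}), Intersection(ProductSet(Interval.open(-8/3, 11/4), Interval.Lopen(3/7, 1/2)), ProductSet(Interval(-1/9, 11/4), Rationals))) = Union(ProductSet(Interval.open(-7, -1/54), {-37/3, -4/15}), ProductSet(Interval.Ropen(-1/9, 11/4), Intersection(Interval.Lopen(3/7, 1/2), Rationals)))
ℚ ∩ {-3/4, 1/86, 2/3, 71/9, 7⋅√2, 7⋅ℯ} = {-3/4, 1/86, 2/3, 71/9}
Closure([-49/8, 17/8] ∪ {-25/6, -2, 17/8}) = [-49/8, 17/8]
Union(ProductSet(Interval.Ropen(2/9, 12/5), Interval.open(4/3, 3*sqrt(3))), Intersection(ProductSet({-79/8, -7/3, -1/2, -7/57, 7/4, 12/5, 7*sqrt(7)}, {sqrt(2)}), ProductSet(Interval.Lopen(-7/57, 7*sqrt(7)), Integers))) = ProductSet(Interval.Ropen(2/9, 12/5), Interval.open(4/3, 3*sqrt(3)))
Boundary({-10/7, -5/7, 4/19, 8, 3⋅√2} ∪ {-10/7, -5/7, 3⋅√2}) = {-10/7, -5/7, 4/19, 8, 3⋅√2}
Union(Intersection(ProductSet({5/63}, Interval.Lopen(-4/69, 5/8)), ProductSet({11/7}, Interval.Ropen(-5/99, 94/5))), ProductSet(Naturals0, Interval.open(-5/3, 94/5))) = ProductSet(Naturals0, Interval.open(-5/3, 94/5))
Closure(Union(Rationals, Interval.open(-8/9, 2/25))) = Union(Interval(-oo, oo), Rationals)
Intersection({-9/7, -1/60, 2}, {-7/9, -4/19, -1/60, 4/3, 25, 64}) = {-1/60}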